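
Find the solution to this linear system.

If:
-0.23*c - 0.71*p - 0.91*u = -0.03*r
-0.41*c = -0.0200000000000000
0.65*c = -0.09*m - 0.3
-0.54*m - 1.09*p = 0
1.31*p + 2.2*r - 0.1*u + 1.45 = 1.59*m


Then:
c = 0.05
m = -3.69
p = 1.83
r = -4.48
u = -1.58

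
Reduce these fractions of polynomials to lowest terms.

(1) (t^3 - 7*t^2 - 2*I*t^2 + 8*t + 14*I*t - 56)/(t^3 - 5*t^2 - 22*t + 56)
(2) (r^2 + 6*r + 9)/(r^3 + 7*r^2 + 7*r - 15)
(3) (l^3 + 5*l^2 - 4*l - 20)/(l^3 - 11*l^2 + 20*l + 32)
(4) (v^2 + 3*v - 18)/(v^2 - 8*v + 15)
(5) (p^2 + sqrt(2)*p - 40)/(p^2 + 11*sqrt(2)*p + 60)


(1) = (t^2 - 2*I*t + 8)/(t^2 + 2*t - 8)
(2) = (r + 3)/(r^2 + 4*r - 5)
(3) = (l^3 + 5*l^2 - 4*l - 20)/(l^3 - 11*l^2 + 20*l + 32)
(4) = (v + 6)/(v - 5)
(5) = (p - 4*sqrt(2))/(p + 6*sqrt(2))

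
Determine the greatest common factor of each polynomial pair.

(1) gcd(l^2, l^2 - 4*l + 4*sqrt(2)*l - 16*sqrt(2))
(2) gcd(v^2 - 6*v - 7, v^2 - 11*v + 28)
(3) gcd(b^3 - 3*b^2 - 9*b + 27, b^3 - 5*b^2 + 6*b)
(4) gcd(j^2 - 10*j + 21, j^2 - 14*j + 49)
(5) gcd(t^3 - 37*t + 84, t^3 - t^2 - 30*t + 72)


(1) = 1
(2) = v - 7
(3) = b - 3
(4) = j - 7
(5) = t^2 - 7*t + 12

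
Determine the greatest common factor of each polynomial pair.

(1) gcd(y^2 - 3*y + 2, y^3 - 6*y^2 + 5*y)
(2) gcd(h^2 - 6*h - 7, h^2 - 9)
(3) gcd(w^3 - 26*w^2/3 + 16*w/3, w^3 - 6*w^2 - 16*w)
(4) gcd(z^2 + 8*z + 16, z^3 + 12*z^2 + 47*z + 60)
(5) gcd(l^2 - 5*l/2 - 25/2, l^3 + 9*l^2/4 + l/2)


(1) = y - 1
(2) = gcd((h - 7)*(h + 1), (h - 3)*(h + 3)) = 1
(3) = gcd(w*(w - 8)*(w - 2/3), w*(w - 8)*(w + 2)) = w^2 - 8*w
(4) = gcd((z + 4)^2, (z + 3)*(z + 4)*(z + 5)) = z + 4
(5) = 1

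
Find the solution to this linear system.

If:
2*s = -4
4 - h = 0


Then:
h = 4
s = -2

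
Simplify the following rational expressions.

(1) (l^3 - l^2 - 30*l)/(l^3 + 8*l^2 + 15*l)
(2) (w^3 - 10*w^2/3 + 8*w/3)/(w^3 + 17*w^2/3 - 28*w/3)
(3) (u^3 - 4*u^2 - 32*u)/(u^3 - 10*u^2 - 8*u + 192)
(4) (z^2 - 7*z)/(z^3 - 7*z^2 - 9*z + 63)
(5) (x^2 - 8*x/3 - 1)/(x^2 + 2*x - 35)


(1) = (l - 6)/(l + 3)
(2) = (w - 2)/(w + 7)
(3) = u/(u - 6)
(4) = z/(z^2 - 9)
(5) = (3*x^2 - 8*x - 3)/(3*x^2 + 6*x - 105)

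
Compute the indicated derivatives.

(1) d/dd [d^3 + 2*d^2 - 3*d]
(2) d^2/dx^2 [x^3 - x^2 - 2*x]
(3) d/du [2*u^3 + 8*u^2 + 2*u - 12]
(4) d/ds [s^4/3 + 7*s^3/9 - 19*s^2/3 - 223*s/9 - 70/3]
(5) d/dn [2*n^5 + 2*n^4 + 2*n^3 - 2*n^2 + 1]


(1) = 3*d^2 + 4*d - 3
(2) = 6*x - 2
(3) = 6*u^2 + 16*u + 2
(4) = 4*s^3/3 + 7*s^2/3 - 38*s/3 - 223/9
(5) = 2*n*(5*n^3 + 4*n^2 + 3*n - 2)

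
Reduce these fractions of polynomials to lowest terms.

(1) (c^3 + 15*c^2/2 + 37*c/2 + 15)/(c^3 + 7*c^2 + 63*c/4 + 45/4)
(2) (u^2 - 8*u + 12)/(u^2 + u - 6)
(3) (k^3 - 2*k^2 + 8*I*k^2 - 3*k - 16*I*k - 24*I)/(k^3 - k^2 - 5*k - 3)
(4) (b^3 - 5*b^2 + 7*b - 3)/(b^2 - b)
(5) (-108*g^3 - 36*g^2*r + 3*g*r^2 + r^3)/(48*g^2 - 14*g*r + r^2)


(1) = (2*c + 4)/(2*c + 3)
(2) = (u - 6)/(u + 3)
(3) = (k + 8*I)/(k + 1)
(4) = (b^2 - 4*b + 3)/b
(5) = (18*g^2 + 9*g*r + r^2)/(-8*g + r)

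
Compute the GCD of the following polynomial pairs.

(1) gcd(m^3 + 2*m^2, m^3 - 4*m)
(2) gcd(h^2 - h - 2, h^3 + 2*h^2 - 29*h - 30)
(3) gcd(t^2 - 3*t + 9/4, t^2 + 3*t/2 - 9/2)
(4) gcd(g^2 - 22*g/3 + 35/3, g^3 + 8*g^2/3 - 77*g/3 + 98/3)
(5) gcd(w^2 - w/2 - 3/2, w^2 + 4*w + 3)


(1) = gcd(m^2*(m + 2), m*(m - 2)*(m + 2)) = m^2 + 2*m
(2) = h + 1
(3) = gcd((t - 3/2)^2, (t - 3/2)*(t + 3)) = t - 3/2
(4) = g - 7/3
(5) = gcd((w - 3/2)*(w + 1), (w + 1)*(w + 3)) = w + 1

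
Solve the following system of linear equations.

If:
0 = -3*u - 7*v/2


Then:
u = -7*v/6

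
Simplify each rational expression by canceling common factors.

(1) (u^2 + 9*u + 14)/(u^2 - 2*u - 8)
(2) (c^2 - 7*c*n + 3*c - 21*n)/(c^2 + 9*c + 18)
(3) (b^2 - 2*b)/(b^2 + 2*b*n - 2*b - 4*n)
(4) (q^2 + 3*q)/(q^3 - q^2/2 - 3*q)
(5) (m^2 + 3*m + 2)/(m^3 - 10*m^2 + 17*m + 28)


(1) = (u + 7)/(u - 4)
(2) = (c - 7*n)/(c + 6)
(3) = b/(b + 2*n)
(4) = (2*q + 6)/(2*q^2 - q - 6)
(5) = (m + 2)/(m^2 - 11*m + 28)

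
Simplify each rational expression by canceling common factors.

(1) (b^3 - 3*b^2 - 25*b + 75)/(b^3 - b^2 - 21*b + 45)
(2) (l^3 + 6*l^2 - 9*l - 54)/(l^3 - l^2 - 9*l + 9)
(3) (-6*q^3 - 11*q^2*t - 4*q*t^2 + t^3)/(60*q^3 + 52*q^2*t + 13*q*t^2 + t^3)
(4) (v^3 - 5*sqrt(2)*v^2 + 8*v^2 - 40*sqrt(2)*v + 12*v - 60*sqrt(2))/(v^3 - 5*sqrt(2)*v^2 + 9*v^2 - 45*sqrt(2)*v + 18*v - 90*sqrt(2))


(1) = (b - 5)/(b - 3)
(2) = (l + 6)/(l - 1)
(3) = (-6*q^3 - 11*q^2*t - 4*q*t^2 + t^3)/(60*q^3 + 52*q^2*t + 13*q*t^2 + t^3)
(4) = (v + 2)/(v + 3)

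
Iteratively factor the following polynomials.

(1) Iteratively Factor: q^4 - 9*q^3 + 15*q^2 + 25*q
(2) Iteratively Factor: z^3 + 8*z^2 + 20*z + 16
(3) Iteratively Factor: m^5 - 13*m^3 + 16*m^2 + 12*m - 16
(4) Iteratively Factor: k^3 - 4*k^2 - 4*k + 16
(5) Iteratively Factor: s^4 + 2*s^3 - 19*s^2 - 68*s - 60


(1) = (q)*(q^3 - 9*q^2 + 15*q + 25) = q*(q + 1)*(q^2 - 10*q + 25) = q*(q - 5)*(q + 1)*(q - 5)
(2) = (z + 4)*(z^2 + 4*z + 4) = (z + 2)*(z + 4)*(z + 2)
(3) = (m + 4)*(m^4 - 4*m^3 + 3*m^2 + 4*m - 4) = (m - 2)*(m + 4)*(m^3 - 2*m^2 - m + 2) = (m - 2)*(m + 1)*(m + 4)*(m^2 - 3*m + 2) = (m - 2)^2*(m + 1)*(m + 4)*(m - 1)
(4) = (k - 2)*(k^2 - 2*k - 8) = (k - 4)*(k - 2)*(k + 2)
(5) = (s - 5)*(s^3 + 7*s^2 + 16*s + 12) = (s - 5)*(s + 2)*(s^2 + 5*s + 6) = (s - 5)*(s + 2)*(s + 3)*(s + 2)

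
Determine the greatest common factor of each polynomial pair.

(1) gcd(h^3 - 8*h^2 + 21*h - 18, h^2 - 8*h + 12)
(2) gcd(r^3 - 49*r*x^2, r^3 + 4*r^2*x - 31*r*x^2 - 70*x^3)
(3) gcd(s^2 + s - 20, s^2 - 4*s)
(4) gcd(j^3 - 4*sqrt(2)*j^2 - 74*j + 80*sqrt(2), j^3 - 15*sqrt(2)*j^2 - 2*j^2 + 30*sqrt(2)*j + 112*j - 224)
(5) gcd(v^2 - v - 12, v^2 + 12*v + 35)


(1) = h - 2
(2) = r + 7*x
(3) = gcd((s - 4)*(s + 5), s*(s - 4)) = s - 4
(4) = j - 8*sqrt(2)
(5) = gcd((v - 4)*(v + 3), (v + 5)*(v + 7)) = 1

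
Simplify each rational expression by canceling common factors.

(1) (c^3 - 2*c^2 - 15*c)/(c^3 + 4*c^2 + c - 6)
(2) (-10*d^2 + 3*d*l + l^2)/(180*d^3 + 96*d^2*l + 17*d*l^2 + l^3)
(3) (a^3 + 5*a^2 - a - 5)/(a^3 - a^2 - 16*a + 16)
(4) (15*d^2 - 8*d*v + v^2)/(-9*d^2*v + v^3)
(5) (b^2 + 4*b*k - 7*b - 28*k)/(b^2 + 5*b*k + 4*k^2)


(1) = (c^2 - 5*c)/(c^2 + c - 2)
(2) = (-2*d + l)/(36*d^2 + 12*d*l + l^2)
(3) = (a^2 + 6*a + 5)/(a^2 - 16)
(4) = (-5*d + v)/(3*d*v + v^2)
(5) = (b - 7)/(b + k)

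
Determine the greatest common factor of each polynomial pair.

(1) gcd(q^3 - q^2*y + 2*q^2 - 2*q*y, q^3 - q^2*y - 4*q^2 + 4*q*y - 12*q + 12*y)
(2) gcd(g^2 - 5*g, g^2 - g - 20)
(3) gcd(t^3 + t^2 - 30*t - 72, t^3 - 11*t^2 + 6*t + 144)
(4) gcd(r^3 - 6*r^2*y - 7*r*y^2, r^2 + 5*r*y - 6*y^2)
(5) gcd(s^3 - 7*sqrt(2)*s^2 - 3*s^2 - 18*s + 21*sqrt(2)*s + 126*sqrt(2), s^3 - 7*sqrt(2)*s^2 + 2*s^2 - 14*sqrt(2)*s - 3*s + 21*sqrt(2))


(1) = gcd(q*(q + 2)*(q - y), (q - 6)*(q + 2)*(q - y)) = -q^2 + q*y - 2*q + 2*y
(2) = gcd(g*(g - 5), (g - 5)*(g + 4)) = g - 5
(3) = t^2 - 3*t - 18
(4) = gcd(r*(r - 7*y)*(r + y), (r - y)*(r + 6*y)) = 1
(5) = gcd((s - 6)*(s + 3)*(s - 7*sqrt(2)), (s - 1)*(s + 3)*(s - 7*sqrt(2))) = s^2 + s*(3 - 7*sqrt(2)) - 21*sqrt(2)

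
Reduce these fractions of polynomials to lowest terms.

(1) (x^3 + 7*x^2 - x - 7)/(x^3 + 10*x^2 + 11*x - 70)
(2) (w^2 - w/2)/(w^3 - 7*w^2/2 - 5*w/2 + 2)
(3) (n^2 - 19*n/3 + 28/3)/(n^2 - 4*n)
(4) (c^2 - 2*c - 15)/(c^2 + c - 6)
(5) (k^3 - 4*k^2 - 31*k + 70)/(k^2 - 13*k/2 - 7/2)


(1) = (x^2 - 1)/(x^2 + 3*x - 10)
(2) = w/(w^2 - 3*w - 4)
(3) = (3*n - 7)/(3*n)
(4) = (c - 5)/(c - 2)
(5) = (2*k^2 + 6*k - 20)/(2*k + 1)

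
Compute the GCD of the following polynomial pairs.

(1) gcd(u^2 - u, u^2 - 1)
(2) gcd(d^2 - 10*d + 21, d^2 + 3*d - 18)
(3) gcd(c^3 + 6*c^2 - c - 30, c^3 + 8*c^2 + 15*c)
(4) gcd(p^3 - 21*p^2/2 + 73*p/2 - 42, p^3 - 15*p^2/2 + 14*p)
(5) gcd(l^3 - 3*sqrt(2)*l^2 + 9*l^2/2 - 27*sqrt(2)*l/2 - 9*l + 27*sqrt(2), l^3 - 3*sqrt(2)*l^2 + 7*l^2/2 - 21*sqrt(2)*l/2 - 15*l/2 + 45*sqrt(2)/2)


(1) = u - 1
(2) = d - 3
(3) = c^2 + 8*c + 15
(4) = gcd((p - 4)*(p - 7/2)*(p - 3), p*(p - 4)*(p - 7/2)) = p^2 - 15*p/2 + 14
(5) = l^2 + l*(-3*sqrt(2) - 3/2) + 9*sqrt(2)/2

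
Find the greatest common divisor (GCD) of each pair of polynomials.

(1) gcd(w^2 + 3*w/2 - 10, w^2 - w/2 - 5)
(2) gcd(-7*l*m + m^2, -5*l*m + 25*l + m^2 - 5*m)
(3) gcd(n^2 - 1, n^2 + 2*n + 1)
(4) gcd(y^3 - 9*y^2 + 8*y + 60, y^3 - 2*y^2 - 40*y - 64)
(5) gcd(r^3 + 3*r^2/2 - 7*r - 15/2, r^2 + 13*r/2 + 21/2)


(1) = w - 5/2
(2) = gcd(m*(-7*l + m), (-5*l + m)*(m - 5)) = 1
(3) = gcd((n - 1)*(n + 1), (n + 1)^2) = n + 1
(4) = y + 2
(5) = r + 3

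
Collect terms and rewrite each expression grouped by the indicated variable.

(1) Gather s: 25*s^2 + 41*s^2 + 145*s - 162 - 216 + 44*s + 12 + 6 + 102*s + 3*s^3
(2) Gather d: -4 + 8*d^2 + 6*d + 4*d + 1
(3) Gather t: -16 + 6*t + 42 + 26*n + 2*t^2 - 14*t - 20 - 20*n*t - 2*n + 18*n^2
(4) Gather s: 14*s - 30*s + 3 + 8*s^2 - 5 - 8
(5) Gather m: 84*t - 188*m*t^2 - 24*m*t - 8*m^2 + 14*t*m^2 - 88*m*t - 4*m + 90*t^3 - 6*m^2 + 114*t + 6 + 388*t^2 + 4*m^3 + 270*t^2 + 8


(1) = 3*s^3 + 66*s^2 + 291*s - 360
(2) = 8*d^2 + 10*d - 3
(3) = 18*n^2 + 24*n + 2*t^2 + t*(-20*n - 8) + 6
(4) = 8*s^2 - 16*s - 10
(5) = 4*m^3 + m^2*(14*t - 14) + m*(-188*t^2 - 112*t - 4) + 90*t^3 + 658*t^2 + 198*t + 14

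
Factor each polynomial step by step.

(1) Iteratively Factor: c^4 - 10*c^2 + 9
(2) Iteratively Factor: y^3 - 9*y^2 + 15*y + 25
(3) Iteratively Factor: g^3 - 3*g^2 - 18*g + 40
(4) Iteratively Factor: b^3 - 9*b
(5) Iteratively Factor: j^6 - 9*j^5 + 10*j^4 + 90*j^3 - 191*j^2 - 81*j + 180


(1) = (c + 1)*(c^3 - c^2 - 9*c + 9) = (c - 1)*(c + 1)*(c^2 - 9) = (c - 1)*(c + 1)*(c + 3)*(c - 3)
(2) = (y - 5)*(y^2 - 4*y - 5) = (y - 5)^2*(y + 1)
(3) = (g - 5)*(g^2 + 2*g - 8) = (g - 5)*(g - 2)*(g + 4)
(4) = (b + 3)*(b^2 - 3*b) = b*(b + 3)*(b - 3)
(5) = (j + 1)*(j^5 - 10*j^4 + 20*j^3 + 70*j^2 - 261*j + 180) = (j - 5)*(j + 1)*(j^4 - 5*j^3 - 5*j^2 + 45*j - 36) = (j - 5)*(j - 1)*(j + 1)*(j^3 - 4*j^2 - 9*j + 36) = (j - 5)*(j - 3)*(j - 1)*(j + 1)*(j^2 - j - 12) = (j - 5)*(j - 3)*(j - 1)*(j + 1)*(j + 3)*(j - 4)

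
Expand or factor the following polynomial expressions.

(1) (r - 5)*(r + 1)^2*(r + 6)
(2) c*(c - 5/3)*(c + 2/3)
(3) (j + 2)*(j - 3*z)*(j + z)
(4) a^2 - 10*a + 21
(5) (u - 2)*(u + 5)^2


(1) = r^4 + 3*r^3 - 27*r^2 - 59*r - 30
(2) = c^3 - c^2 - 10*c/9
(3) = j^3 - 2*j^2*z + 2*j^2 - 3*j*z^2 - 4*j*z - 6*z^2
(4) = (a - 7)*(a - 3)
(5) = u^3 + 8*u^2 + 5*u - 50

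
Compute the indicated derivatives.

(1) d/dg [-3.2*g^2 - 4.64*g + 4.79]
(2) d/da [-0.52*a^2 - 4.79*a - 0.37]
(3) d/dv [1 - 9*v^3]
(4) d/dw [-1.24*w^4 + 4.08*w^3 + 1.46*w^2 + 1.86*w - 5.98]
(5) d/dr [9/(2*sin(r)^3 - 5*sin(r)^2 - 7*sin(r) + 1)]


(1) = -6.4*g - 4.64
(2) = -1.04*a - 4.79
(3) = -27*v^2
(4) = -4.96*w^3 + 12.24*w^2 + 2.92*w + 1.86
(5) = 9*(-6*sin(r)^2 + 10*sin(r) + 7)*cos(r)/(2*sin(r)^3 - 5*sin(r)^2 - 7*sin(r) + 1)^2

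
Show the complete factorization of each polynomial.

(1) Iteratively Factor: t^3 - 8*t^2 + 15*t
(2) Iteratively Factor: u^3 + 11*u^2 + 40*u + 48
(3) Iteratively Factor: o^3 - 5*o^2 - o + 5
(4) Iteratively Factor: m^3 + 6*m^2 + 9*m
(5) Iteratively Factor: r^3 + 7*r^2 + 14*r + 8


(1) = (t - 5)*(t^2 - 3*t) = (t - 5)*(t - 3)*(t)
(2) = (u + 3)*(u^2 + 8*u + 16) = (u + 3)*(u + 4)*(u + 4)
(3) = (o - 1)*(o^2 - 4*o - 5) = (o - 1)*(o + 1)*(o - 5)
(4) = (m + 3)*(m^2 + 3*m) = m*(m + 3)*(m + 3)
(5) = (r + 2)*(r^2 + 5*r + 4) = (r + 2)*(r + 4)*(r + 1)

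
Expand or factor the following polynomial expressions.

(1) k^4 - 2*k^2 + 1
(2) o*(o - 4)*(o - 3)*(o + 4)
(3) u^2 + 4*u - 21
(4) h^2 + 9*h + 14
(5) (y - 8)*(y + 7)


(1) = (k - 1)^2*(k + 1)^2
(2) = o^4 - 3*o^3 - 16*o^2 + 48*o
(3) = (u - 3)*(u + 7)
(4) = (h + 2)*(h + 7)
(5) = y^2 - y - 56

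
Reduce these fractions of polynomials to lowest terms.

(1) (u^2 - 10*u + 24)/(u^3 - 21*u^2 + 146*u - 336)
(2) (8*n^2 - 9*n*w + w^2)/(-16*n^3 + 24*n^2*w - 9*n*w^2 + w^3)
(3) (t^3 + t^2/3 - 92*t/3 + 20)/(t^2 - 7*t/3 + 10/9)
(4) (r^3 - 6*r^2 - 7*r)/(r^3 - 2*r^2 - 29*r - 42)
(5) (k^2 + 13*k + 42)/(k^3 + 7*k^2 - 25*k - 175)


(1) = (u - 4)/(u^2 - 15*u + 56)
(2) = (-8*n + w)/(16*n^2 - 8*n*w + w^2)
(3) = (3*t^2 + 3*t - 90)/(3*t - 5)
(4) = (r^2 + r)/(r^2 + 5*r + 6)
(5) = (k + 6)/(k^2 - 25)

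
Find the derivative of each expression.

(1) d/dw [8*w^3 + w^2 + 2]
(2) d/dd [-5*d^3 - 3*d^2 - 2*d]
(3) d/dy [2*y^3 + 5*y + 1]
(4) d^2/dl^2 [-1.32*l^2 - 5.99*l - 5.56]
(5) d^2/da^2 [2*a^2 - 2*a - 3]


(1) = 2*w*(12*w + 1)
(2) = -15*d^2 - 6*d - 2
(3) = 6*y^2 + 5
(4) = -2.64000000000000
(5) = 4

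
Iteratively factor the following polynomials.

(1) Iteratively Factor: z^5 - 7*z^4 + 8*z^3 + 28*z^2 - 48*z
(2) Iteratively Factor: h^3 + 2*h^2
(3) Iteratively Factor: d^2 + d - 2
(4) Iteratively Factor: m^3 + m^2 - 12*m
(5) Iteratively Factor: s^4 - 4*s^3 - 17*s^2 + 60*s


(1) = (z - 3)*(z^4 - 4*z^3 - 4*z^2 + 16*z) = (z - 4)*(z - 3)*(z^3 - 4*z) = z*(z - 4)*(z - 3)*(z^2 - 4) = z*(z - 4)*(z - 3)*(z - 2)*(z + 2)
(2) = (h + 2)*(h^2) = h*(h + 2)*(h)
(3) = (d - 1)*(d + 2)
(4) = (m + 4)*(m^2 - 3*m) = (m - 3)*(m + 4)*(m)
(5) = (s + 4)*(s^3 - 8*s^2 + 15*s) = (s - 5)*(s + 4)*(s^2 - 3*s) = s*(s - 5)*(s + 4)*(s - 3)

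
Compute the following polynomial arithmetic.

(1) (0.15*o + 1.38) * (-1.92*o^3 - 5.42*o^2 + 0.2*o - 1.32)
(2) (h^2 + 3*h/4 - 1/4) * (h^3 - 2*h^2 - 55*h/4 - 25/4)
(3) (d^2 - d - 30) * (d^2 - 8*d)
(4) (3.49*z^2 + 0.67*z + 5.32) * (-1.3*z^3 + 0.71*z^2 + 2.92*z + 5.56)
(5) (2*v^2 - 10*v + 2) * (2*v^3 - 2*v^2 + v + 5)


(1) = -0.288*o^4 - 3.4626*o^3 - 7.4496*o^2 + 0.078*o - 1.8216
(2) = h^5 - 5*h^4/4 - 31*h^3/2 - 257*h^2/16 - 5*h/4 + 25/16
(3) = d^4 - 9*d^3 - 22*d^2 + 240*d
(4) = -4.537*z^5 + 1.6069*z^4 + 3.7505*z^3 + 25.138*z^2 + 19.2596*z + 29.5792
(5) = 4*v^5 - 24*v^4 + 26*v^3 - 4*v^2 - 48*v + 10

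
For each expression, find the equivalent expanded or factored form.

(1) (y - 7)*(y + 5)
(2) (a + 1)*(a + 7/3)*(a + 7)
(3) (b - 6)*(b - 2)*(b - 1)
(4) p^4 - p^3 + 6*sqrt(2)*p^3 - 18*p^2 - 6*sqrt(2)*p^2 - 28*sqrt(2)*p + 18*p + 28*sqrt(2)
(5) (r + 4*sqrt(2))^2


(1) = y^2 - 2*y - 35
(2) = a^3 + 31*a^2/3 + 77*a/3 + 49/3
(3) = b^3 - 9*b^2 + 20*b - 12
(4) = (p - 1)*(p - 2*sqrt(2))*(p + sqrt(2))*(p + 7*sqrt(2))
(5) = r^2 + 8*sqrt(2)*r + 32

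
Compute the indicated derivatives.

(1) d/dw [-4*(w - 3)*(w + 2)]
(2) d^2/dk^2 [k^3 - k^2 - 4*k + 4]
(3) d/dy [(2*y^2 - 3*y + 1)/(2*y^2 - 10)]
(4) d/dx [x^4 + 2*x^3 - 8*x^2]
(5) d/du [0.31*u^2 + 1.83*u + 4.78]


(1) = 4 - 8*w
(2) = 6*k - 2
(3) = (3*y^2 - 22*y + 15)/(2*(y^4 - 10*y^2 + 25))
(4) = 2*x*(2*x^2 + 3*x - 8)
(5) = 0.62*u + 1.83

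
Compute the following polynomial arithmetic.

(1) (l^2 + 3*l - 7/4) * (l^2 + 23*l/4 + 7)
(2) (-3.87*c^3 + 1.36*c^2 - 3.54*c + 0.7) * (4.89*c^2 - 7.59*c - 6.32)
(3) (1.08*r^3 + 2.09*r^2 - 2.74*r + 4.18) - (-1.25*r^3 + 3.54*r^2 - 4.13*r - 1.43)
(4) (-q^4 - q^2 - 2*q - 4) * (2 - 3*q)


(1) = l^4 + 35*l^3/4 + 45*l^2/2 + 175*l/16 - 49/4
(2) = -18.9243*c^5 + 36.0237*c^4 - 3.1746*c^3 + 21.6964*c^2 + 17.0598*c - 4.424
(3) = 2.33*r^3 - 1.45*r^2 + 1.39*r + 5.61
(4) = 3*q^5 - 2*q^4 + 3*q^3 + 4*q^2 + 8*q - 8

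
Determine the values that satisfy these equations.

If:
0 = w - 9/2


Then:
w = 9/2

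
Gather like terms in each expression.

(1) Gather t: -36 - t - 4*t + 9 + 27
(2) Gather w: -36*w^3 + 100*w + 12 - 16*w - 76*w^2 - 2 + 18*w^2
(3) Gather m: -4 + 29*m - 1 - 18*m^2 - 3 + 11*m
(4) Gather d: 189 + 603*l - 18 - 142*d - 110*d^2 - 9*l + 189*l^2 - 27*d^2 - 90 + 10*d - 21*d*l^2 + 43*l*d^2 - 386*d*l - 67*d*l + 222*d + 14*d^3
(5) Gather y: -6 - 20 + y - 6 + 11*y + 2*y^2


(1) = -5*t
(2) = -36*w^3 - 58*w^2 + 84*w + 10
(3) = -18*m^2 + 40*m - 8
(4) = 14*d^3 + d^2*(43*l - 137) + d*(-21*l^2 - 453*l + 90) + 189*l^2 + 594*l + 81
(5) = 2*y^2 + 12*y - 32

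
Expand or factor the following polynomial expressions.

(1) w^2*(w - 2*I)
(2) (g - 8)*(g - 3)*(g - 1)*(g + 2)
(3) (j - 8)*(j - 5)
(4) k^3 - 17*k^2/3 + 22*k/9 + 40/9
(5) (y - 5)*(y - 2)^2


(1) = w^3 - 2*I*w^2
(2) = g^4 - 10*g^3 + 11*g^2 + 46*g - 48
(3) = j^2 - 13*j + 40
(4) = (k - 5)*(k - 4/3)*(k + 2/3)
(5) = y^3 - 9*y^2 + 24*y - 20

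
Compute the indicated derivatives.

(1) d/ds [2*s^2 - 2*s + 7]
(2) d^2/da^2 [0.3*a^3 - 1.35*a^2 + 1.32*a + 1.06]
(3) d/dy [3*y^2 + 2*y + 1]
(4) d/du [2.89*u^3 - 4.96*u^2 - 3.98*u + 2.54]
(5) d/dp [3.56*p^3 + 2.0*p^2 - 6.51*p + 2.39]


(1) = 4*s - 2
(2) = 1.8*a - 2.7
(3) = 6*y + 2
(4) = 8.67*u^2 - 9.92*u - 3.98
(5) = 10.68*p^2 + 4.0*p - 6.51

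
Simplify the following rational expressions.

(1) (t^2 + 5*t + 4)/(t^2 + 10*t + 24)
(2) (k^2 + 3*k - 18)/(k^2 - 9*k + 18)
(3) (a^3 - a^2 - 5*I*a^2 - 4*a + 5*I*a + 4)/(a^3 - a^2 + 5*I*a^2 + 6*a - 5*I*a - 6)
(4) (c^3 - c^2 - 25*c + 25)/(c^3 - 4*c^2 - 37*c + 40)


(1) = (t + 1)/(t + 6)
(2) = (k + 6)/(k - 6)
(3) = (a - 4*I)/(a + 6*I)
(4) = (c - 5)/(c - 8)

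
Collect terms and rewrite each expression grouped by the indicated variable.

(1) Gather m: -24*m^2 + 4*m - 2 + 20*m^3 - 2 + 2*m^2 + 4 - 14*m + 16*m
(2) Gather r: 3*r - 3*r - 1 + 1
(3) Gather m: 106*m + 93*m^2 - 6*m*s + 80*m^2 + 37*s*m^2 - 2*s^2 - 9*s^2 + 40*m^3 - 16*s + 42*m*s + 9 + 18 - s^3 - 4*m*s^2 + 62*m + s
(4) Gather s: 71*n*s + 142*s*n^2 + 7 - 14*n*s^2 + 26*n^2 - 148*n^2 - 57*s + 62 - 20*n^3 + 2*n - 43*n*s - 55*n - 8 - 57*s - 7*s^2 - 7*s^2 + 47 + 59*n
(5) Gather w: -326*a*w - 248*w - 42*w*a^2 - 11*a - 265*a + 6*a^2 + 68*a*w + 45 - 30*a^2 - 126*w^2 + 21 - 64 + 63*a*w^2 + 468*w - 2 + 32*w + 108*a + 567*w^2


(1) = 20*m^3 - 22*m^2 + 6*m
(2) = 0
(3) = 40*m^3 + m^2*(37*s + 173) + m*(-4*s^2 + 36*s + 168) - s^3 - 11*s^2 - 15*s + 27
(4) = -20*n^3 - 122*n^2 + 6*n + s^2*(-14*n - 14) + s*(142*n^2 + 28*n - 114) + 108
(5) = -24*a^2 - 168*a + w^2*(63*a + 441) + w*(-42*a^2 - 258*a + 252)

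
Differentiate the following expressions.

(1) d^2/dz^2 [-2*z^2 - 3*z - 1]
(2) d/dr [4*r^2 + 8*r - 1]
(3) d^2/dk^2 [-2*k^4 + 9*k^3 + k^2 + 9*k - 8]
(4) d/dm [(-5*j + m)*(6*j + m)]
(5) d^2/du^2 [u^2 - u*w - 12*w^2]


(1) = -4
(2) = 8*r + 8
(3) = -24*k^2 + 54*k + 2
(4) = j + 2*m
(5) = 2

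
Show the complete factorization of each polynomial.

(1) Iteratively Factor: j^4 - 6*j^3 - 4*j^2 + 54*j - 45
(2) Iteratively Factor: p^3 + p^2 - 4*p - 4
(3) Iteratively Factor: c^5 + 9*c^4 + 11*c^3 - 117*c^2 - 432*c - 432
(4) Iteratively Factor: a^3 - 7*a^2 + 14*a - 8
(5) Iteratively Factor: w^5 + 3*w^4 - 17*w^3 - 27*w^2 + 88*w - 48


(1) = (j - 1)*(j^3 - 5*j^2 - 9*j + 45) = (j - 3)*(j - 1)*(j^2 - 2*j - 15) = (j - 3)*(j - 1)*(j + 3)*(j - 5)
(2) = (p + 1)*(p^2 - 4) = (p - 2)*(p + 1)*(p + 2)
(3) = (c + 3)*(c^4 + 6*c^3 - 7*c^2 - 96*c - 144) = (c - 4)*(c + 3)*(c^3 + 10*c^2 + 33*c + 36) = (c - 4)*(c + 3)^2*(c^2 + 7*c + 12) = (c - 4)*(c + 3)^3*(c + 4)
(4) = (a - 4)*(a^2 - 3*a + 2) = (a - 4)*(a - 1)*(a - 2)
(5) = (w - 3)*(w^4 + 6*w^3 + w^2 - 24*w + 16) = (w - 3)*(w + 4)*(w^3 + 2*w^2 - 7*w + 4) = (w - 3)*(w - 1)*(w + 4)*(w^2 + 3*w - 4) = (w - 3)*(w - 1)^2*(w + 4)*(w + 4)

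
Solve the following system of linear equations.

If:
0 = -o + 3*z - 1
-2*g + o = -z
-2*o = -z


Then:
g = 3/10
o = 1/5
z = 2/5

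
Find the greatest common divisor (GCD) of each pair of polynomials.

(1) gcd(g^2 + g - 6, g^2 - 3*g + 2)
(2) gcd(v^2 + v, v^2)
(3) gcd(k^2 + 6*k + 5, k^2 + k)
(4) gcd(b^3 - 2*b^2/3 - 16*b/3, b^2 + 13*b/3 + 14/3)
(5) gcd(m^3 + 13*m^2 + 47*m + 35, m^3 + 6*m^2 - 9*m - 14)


(1) = gcd((g - 2)*(g + 3), (g - 2)*(g - 1)) = g - 2
(2) = v
(3) = gcd((k + 1)*(k + 5), k*(k + 1)) = k + 1
(4) = gcd(b*(b - 8/3)*(b + 2), (b + 2)*(b + 7/3)) = b + 2
(5) = gcd((m + 1)*(m + 5)*(m + 7), (m - 2)*(m + 1)*(m + 7)) = m^2 + 8*m + 7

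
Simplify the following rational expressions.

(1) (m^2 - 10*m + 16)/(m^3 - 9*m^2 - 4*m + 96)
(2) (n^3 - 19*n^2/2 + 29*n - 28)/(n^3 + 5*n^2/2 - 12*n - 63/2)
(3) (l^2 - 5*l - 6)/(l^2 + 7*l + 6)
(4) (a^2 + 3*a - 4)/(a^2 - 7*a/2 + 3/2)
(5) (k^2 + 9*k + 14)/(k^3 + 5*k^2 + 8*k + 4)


(1) = (m - 2)/(m^2 - m - 12)
(2) = (n^2 - 6*n + 8)/(n^2 + 6*n + 9)
(3) = (l - 6)/(l + 6)
(4) = (2*a^2 + 6*a - 8)/(2*a^2 - 7*a + 3)
(5) = (k + 7)/(k^2 + 3*k + 2)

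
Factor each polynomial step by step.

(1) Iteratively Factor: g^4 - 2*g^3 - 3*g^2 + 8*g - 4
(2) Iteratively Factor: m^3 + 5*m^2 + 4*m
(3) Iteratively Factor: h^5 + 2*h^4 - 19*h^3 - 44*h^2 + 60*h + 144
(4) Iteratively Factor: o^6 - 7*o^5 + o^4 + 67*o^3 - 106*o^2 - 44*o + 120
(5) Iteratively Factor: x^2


(1) = (g - 2)*(g^3 - 3*g + 2) = (g - 2)*(g - 1)*(g^2 + g - 2) = (g - 2)*(g - 1)^2*(g + 2)
(2) = (m + 4)*(m^2 + m) = (m + 1)*(m + 4)*(m)
(3) = (h + 2)*(h^4 - 19*h^2 - 6*h + 72) = (h + 2)*(h + 3)*(h^3 - 3*h^2 - 10*h + 24) = (h + 2)*(h + 3)^2*(h^2 - 6*h + 8) = (h - 2)*(h + 2)*(h + 3)^2*(h - 4)
(4) = (o - 2)*(o^5 - 5*o^4 - 9*o^3 + 49*o^2 - 8*o - 60) = (o - 2)^2*(o^4 - 3*o^3 - 15*o^2 + 19*o + 30) = (o - 2)^3*(o^3 - o^2 - 17*o - 15) = (o - 2)^3*(o + 3)*(o^2 - 4*o - 5) = (o - 2)^3*(o + 1)*(o + 3)*(o - 5)
(5) = (x)*(x)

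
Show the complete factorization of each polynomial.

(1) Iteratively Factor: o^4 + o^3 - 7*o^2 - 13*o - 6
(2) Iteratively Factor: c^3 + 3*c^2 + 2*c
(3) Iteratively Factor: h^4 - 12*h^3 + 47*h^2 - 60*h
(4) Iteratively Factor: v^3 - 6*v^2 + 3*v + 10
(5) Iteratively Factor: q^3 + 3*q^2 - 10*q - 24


(1) = (o + 2)*(o^3 - o^2 - 5*o - 3) = (o + 1)*(o + 2)*(o^2 - 2*o - 3) = (o - 3)*(o + 1)*(o + 2)*(o + 1)
(2) = (c + 2)*(c^2 + c) = (c + 1)*(c + 2)*(c)
(3) = (h - 3)*(h^3 - 9*h^2 + 20*h) = (h - 4)*(h - 3)*(h^2 - 5*h) = h*(h - 4)*(h - 3)*(h - 5)
(4) = (v - 2)*(v^2 - 4*v - 5) = (v - 5)*(v - 2)*(v + 1)
(5) = (q - 3)*(q^2 + 6*q + 8) = (q - 3)*(q + 2)*(q + 4)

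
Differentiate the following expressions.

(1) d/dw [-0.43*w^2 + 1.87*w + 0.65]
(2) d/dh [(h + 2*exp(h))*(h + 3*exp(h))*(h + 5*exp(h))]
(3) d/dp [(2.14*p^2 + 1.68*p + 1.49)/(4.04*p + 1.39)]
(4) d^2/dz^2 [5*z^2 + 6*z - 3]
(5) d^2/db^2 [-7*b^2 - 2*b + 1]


(1) = 1.87 - 0.86*w
(2) = 10*h^2*exp(h) + 3*h^2 + 62*h*exp(2*h) + 20*h*exp(h) + 90*exp(3*h) + 31*exp(2*h)
(3) = (8.6456*p^2 + 5.9492*p - 3.6844)/(16.3216*p^2 + 11.2312*p + 1.9321)
(4) = 10
(5) = -14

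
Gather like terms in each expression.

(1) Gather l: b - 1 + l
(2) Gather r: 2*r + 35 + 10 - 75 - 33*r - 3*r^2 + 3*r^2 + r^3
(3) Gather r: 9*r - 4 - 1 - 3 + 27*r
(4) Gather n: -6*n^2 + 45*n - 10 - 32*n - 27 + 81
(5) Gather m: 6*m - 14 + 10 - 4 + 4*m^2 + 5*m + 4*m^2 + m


(1) = b + l - 1
(2) = r^3 - 31*r - 30
(3) = 36*r - 8
(4) = -6*n^2 + 13*n + 44
(5) = 8*m^2 + 12*m - 8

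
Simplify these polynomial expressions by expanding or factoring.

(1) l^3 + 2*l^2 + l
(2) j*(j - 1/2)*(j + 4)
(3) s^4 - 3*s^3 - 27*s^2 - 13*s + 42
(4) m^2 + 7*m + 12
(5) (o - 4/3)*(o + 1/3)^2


(1) = l*(l + 1)^2
(2) = j^3 + 7*j^2/2 - 2*j
(3) = (s - 7)*(s - 1)*(s + 2)*(s + 3)
(4) = (m + 3)*(m + 4)
(5) = o^3 - 2*o^2/3 - 7*o/9 - 4/27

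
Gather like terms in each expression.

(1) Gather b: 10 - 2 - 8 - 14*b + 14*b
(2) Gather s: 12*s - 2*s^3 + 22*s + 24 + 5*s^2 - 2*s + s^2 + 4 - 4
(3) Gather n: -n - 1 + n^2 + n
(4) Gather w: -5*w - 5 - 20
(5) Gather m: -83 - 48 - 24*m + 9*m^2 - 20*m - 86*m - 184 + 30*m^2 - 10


(1) = 0
(2) = -2*s^3 + 6*s^2 + 32*s + 24
(3) = n^2 - 1
(4) = -5*w - 25
(5) = 39*m^2 - 130*m - 325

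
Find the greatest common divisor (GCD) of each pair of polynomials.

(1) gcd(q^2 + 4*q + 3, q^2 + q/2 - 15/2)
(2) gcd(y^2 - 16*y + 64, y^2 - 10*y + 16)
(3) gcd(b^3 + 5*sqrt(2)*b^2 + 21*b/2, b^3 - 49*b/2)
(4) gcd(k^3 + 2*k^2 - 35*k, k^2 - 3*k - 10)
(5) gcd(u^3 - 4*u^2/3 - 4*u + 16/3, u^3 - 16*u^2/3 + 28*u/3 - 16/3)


(1) = gcd((q + 1)*(q + 3), (q - 5/2)*(q + 3)) = q + 3
(2) = gcd((y - 8)^2, (y - 8)*(y - 2)) = y - 8
(3) = gcd(b*(b + 3*sqrt(2)/2)*(b + 7*sqrt(2)/2), b*(b - 7*sqrt(2)/2)*(b + 7*sqrt(2)/2)) = b^2 + 7*sqrt(2)*b/2
(4) = k - 5
(5) = gcd((u - 2)*(u - 4/3)*(u + 2), (u - 2)^2*(u - 4/3)) = u^2 - 10*u/3 + 8/3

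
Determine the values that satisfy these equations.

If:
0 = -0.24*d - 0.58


Then:
d = -2.42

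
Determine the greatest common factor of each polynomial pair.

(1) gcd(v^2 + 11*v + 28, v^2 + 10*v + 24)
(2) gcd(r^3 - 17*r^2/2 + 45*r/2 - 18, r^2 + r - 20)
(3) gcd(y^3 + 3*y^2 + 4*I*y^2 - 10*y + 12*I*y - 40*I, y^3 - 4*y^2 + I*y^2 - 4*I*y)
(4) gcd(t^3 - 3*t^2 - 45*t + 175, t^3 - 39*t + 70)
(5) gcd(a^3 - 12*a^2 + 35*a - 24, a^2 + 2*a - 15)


(1) = v + 4
(2) = r - 4
(3) = 1
(4) = gcd((t - 5)^2*(t + 7), (t - 5)*(t - 2)*(t + 7)) = t^2 + 2*t - 35
(5) = gcd((a - 8)*(a - 3)*(a - 1), (a - 3)*(a + 5)) = a - 3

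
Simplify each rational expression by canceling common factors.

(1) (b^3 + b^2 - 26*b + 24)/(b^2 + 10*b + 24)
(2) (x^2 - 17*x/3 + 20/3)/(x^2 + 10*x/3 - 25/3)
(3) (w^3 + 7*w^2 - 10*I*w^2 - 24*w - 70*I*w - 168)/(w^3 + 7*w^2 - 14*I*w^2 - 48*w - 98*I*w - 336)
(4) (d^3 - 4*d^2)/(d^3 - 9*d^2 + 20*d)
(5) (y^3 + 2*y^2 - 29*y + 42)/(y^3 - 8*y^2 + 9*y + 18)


(1) = (b^2 - 5*b + 4)/(b + 4)
(2) = (x - 4)/(x + 5)
(3) = (w - 4*I)/(w - 8*I)
(4) = d/(d - 5)
(5) = (y^2 + 5*y - 14)/(y^2 - 5*y - 6)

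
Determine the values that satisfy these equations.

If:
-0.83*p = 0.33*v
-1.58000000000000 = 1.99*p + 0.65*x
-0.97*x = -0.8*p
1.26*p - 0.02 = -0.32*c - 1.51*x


Then:
c = 4.96
p = -0.63
v = 1.57
x = -0.52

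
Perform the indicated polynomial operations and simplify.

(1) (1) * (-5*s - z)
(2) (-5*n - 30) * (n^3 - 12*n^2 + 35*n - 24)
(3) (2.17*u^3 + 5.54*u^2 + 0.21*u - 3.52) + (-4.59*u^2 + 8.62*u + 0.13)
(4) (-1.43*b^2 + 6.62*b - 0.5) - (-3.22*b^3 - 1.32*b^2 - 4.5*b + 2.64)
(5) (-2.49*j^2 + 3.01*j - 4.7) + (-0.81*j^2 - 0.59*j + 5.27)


(1) = -5*s - z
(2) = -5*n^4 + 30*n^3 + 185*n^2 - 930*n + 720
(3) = 2.17*u^3 + 0.95*u^2 + 8.83*u - 3.39
(4) = 3.22*b^3 - 0.11*b^2 + 11.12*b - 3.14
(5) = -3.3*j^2 + 2.42*j + 0.57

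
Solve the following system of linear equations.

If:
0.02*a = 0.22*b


Then:
a = 11.0*b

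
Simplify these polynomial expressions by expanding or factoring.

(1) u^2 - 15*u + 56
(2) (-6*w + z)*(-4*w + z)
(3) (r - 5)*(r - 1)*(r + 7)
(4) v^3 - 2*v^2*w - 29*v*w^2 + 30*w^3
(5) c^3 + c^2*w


(1) = (u - 8)*(u - 7)
(2) = 24*w^2 - 10*w*z + z^2
(3) = r^3 + r^2 - 37*r + 35
(4) = (v - 6*w)*(v - w)*(v + 5*w)
(5) = c^2*(c + w)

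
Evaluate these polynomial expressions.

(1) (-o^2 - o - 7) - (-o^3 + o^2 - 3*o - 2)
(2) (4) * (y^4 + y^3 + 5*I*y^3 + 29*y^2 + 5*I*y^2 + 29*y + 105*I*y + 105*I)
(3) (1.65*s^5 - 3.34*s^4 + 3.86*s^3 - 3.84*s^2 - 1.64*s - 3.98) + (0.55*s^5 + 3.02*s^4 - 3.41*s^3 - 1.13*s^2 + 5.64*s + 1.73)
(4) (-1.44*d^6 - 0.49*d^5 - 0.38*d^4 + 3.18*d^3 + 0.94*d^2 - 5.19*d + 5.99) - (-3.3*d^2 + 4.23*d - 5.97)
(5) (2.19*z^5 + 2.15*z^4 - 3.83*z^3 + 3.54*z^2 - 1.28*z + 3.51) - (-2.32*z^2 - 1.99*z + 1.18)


(1) = o^3 - 2*o^2 + 2*o - 5
(2) = 4*y^4 + 4*y^3 + 20*I*y^3 + 116*y^2 + 20*I*y^2 + 116*y + 420*I*y + 420*I
(3) = 2.2*s^5 - 0.32*s^4 + 0.45*s^3 - 4.97*s^2 + 4.0*s - 2.25
(4) = -1.44*d^6 - 0.49*d^5 - 0.38*d^4 + 3.18*d^3 + 4.24*d^2 - 9.42*d + 11.96
(5) = 2.19*z^5 + 2.15*z^4 - 3.83*z^3 + 5.86*z^2 + 0.71*z + 2.33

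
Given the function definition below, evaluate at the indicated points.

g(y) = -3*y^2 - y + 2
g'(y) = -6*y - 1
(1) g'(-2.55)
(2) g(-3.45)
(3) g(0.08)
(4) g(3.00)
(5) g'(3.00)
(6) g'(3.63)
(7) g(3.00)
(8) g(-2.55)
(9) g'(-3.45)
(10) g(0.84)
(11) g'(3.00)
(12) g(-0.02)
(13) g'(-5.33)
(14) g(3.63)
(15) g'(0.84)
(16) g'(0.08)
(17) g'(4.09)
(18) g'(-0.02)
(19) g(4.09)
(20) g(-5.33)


(1) = 14.30
(2) = -30.26
(3) = 1.90
(4) = -28.00
(5) = -19.00
(6) = -22.78
(7) = -28.00
(8) = -14.96
(9) = 19.70
(10) = -0.96
(11) = -19.00
(12) = 2.02
(13) = 30.98
(14) = -41.16
(15) = -6.04
(16) = -1.48
(17) = -25.54
(18) = -0.88
(19) = -52.27
(20) = -77.90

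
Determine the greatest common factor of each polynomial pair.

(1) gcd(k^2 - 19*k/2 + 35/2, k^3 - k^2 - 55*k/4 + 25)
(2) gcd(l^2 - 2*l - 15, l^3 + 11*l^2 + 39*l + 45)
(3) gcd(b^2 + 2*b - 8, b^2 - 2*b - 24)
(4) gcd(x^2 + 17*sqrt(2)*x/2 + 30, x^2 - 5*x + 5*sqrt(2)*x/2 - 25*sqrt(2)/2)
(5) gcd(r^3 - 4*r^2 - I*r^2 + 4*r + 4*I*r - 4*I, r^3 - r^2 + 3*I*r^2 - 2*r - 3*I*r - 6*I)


(1) = k - 5/2
(2) = gcd((l - 5)*(l + 3), (l + 3)^2*(l + 5)) = l + 3
(3) = gcd((b - 2)*(b + 4), (b - 6)*(b + 4)) = b + 4
(4) = gcd((x + 5*sqrt(2)/2)*(x + 6*sqrt(2)), (x - 5)*(x + 5*sqrt(2)/2)) = x + 5*sqrt(2)/2
(5) = gcd((r - 2)^2*(r - I), (r - 2)*(r + 1)*(r + 3*I)) = r - 2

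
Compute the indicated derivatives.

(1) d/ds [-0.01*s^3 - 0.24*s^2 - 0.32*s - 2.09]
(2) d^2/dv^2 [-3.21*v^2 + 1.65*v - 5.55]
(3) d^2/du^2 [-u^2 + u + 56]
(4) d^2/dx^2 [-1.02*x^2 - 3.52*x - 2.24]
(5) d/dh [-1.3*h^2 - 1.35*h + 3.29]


(1) = -0.03*s^2 - 0.48*s - 0.32
(2) = -6.42000000000000
(3) = -2
(4) = -2.04000000000000
(5) = -2.6*h - 1.35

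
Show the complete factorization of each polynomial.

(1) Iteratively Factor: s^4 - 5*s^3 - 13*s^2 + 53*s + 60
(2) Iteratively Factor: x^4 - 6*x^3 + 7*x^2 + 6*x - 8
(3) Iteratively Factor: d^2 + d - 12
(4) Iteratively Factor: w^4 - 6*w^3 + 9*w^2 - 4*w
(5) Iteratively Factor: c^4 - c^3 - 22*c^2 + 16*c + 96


(1) = (s - 4)*(s^3 - s^2 - 17*s - 15) = (s - 4)*(s + 1)*(s^2 - 2*s - 15) = (s - 5)*(s - 4)*(s + 1)*(s + 3)
(2) = (x - 2)*(x^3 - 4*x^2 - x + 4) = (x - 2)*(x + 1)*(x^2 - 5*x + 4) = (x - 2)*(x - 1)*(x + 1)*(x - 4)
(3) = (d - 3)*(d + 4)
(4) = (w)*(w^3 - 6*w^2 + 9*w - 4) = w*(w - 1)*(w^2 - 5*w + 4) = w*(w - 4)*(w - 1)*(w - 1)
(5) = (c + 4)*(c^3 - 5*c^2 - 2*c + 24) = (c + 2)*(c + 4)*(c^2 - 7*c + 12) = (c - 3)*(c + 2)*(c + 4)*(c - 4)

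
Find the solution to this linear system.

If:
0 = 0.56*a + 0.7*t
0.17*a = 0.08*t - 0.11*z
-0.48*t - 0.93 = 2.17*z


Then:
a = 0.19
t = -0.15
z = -0.40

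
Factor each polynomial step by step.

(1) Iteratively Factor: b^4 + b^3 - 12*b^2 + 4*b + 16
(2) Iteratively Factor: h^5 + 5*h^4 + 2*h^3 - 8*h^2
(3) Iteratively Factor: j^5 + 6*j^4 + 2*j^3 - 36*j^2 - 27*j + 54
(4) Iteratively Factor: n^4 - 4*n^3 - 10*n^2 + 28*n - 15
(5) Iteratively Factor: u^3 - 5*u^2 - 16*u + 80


(1) = (b - 2)*(b^3 + 3*b^2 - 6*b - 8) = (b - 2)*(b + 4)*(b^2 - b - 2) = (b - 2)*(b + 1)*(b + 4)*(b - 2)
(2) = (h)*(h^4 + 5*h^3 + 2*h^2 - 8*h) = h*(h + 2)*(h^3 + 3*h^2 - 4*h) = h*(h - 1)*(h + 2)*(h^2 + 4*h) = h^2*(h - 1)*(h + 2)*(h + 4)
(3) = (j - 2)*(j^4 + 8*j^3 + 18*j^2 - 27) = (j - 2)*(j + 3)*(j^3 + 5*j^2 + 3*j - 9) = (j - 2)*(j - 1)*(j + 3)*(j^2 + 6*j + 9) = (j - 2)*(j - 1)*(j + 3)^2*(j + 3)
(4) = (n - 1)*(n^3 - 3*n^2 - 13*n + 15) = (n - 5)*(n - 1)*(n^2 + 2*n - 3) = (n - 5)*(n - 1)*(n + 3)*(n - 1)
(5) = (u + 4)*(u^2 - 9*u + 20) = (u - 5)*(u + 4)*(u - 4)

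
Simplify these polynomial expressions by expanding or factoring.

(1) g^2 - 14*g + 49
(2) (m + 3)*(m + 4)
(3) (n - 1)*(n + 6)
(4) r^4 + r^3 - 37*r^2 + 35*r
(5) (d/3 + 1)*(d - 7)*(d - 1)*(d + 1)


(1) = (g - 7)^2
(2) = m^2 + 7*m + 12
(3) = n^2 + 5*n - 6
(4) = r*(r - 5)*(r - 1)*(r + 7)
(5) = d^4/3 - 4*d^3/3 - 22*d^2/3 + 4*d/3 + 7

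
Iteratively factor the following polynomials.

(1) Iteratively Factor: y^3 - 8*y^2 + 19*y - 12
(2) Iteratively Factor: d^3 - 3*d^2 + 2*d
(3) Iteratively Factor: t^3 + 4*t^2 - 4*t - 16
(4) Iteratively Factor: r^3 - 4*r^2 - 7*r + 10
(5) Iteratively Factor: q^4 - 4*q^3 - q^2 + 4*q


(1) = (y - 3)*(y^2 - 5*y + 4) = (y - 4)*(y - 3)*(y - 1)
(2) = (d - 2)*(d^2 - d) = d*(d - 2)*(d - 1)
(3) = (t + 2)*(t^2 + 2*t - 8) = (t - 2)*(t + 2)*(t + 4)
(4) = (r - 1)*(r^2 - 3*r - 10) = (r - 5)*(r - 1)*(r + 2)
(5) = (q + 1)*(q^3 - 5*q^2 + 4*q) = (q - 4)*(q + 1)*(q^2 - q) = (q - 4)*(q - 1)*(q + 1)*(q)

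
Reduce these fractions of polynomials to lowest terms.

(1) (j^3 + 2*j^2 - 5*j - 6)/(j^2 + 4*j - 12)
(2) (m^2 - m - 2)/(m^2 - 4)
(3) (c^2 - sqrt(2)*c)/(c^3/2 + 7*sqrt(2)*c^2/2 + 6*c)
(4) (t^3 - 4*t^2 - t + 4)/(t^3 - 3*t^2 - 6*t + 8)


(1) = (j^2 + 4*j + 3)/(j + 6)
(2) = (m + 1)/(m + 2)
(3) = (2*c - 2*sqrt(2))/(c^2 + 7*sqrt(2)*c + 12)
(4) = (t + 1)/(t + 2)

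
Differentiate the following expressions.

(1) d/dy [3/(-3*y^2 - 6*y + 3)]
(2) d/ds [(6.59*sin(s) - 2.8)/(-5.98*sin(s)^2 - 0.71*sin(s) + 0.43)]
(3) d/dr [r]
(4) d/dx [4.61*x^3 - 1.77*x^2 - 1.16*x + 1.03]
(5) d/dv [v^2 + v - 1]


(1) = 2*(y + 1)/(y^2 + 2*y - 1)^2
(2) = (39.4082*sin(s)^2 - 33.488*sin(s) + 0.8457)*cos(s)/(35.7604*sin(s)^4 + 8.4916*sin(s)^3 - 4.6387*sin(s)^2 - 0.6106*sin(s) + 0.1849)
(3) = 1
(4) = 13.83*x^2 - 3.54*x - 1.16
(5) = 2*v + 1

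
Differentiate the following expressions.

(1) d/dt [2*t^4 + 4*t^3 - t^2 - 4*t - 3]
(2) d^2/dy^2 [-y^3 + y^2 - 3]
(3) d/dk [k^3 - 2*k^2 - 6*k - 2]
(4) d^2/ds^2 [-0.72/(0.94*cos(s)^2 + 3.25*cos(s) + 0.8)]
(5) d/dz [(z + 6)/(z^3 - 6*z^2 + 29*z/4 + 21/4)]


(1) = 8*t^3 + 12*t^2 - 2*t - 4
(2) = 2 - 6*y
(3) = 3*k^2 - 4*k - 6
(4) = (2.544768*(1 - cos(s)^2)^2 + 6.5988*cos(s)^3 + 6.711624*cos(s)^2 - 15.0696*cos(s) - 16.671888)/(0.94*cos(s)^2 + 3.25*cos(s) + 0.8)^3
(5) = 4*(-8*z^3 - 48*z^2 + 288*z - 153)/(16*z^6 - 192*z^5 + 808*z^4 - 1224*z^3 - 167*z^2 + 1218*z + 441)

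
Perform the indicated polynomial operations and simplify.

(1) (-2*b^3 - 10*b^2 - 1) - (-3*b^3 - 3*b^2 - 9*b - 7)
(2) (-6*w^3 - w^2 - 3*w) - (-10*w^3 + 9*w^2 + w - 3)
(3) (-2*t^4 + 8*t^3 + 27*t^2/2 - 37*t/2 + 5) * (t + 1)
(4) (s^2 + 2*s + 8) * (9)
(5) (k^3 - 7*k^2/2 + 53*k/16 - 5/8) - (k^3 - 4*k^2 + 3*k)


(1) = b^3 - 7*b^2 + 9*b + 6
(2) = 4*w^3 - 10*w^2 - 4*w + 3
(3) = -2*t^5 + 6*t^4 + 43*t^3/2 - 5*t^2 - 27*t/2 + 5
(4) = 9*s^2 + 18*s + 72
(5) = k^2/2 + 5*k/16 - 5/8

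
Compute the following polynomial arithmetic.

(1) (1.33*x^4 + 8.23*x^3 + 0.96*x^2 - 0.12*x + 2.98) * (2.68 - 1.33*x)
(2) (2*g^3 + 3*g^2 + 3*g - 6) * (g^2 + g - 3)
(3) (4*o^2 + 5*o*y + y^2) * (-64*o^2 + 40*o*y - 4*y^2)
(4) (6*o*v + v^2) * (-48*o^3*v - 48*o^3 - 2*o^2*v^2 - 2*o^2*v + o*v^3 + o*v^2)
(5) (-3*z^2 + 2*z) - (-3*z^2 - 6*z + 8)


(1) = -1.7689*x^5 - 7.3815*x^4 + 20.7796*x^3 + 2.7324*x^2 - 4.285*x + 7.9864
(2) = 2*g^5 + 5*g^4 - 12*g^2 - 15*g + 18
(3) = -256*o^4 - 160*o^3*y + 120*o^2*y^2 + 20*o*y^3 - 4*y^4
(4) = -288*o^4*v^2 - 288*o^4*v - 60*o^3*v^3 - 60*o^3*v^2 + 4*o^2*v^4 + 4*o^2*v^3 + o*v^5 + o*v^4
(5) = 8*z - 8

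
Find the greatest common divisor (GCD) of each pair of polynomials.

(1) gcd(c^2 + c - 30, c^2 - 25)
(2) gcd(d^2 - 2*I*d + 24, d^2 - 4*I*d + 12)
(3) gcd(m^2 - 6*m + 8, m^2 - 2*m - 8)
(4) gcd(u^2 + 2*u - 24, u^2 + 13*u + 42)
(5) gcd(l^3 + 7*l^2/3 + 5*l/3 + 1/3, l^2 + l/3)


(1) = gcd((c - 5)*(c + 6), (c - 5)*(c + 5)) = c - 5
(2) = d - 6*I
(3) = gcd((m - 4)*(m - 2), (m - 4)*(m + 2)) = m - 4
(4) = gcd((u - 4)*(u + 6), (u + 6)*(u + 7)) = u + 6
(5) = gcd((l + 1/3)*(l + 1)^2, l*(l + 1/3)) = l + 1/3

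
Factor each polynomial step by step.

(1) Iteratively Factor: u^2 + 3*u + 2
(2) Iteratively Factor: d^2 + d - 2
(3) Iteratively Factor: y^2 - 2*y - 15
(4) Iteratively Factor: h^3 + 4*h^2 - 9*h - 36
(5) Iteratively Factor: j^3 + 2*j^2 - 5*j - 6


(1) = (u + 2)*(u + 1)
(2) = (d - 1)*(d + 2)
(3) = (y + 3)*(y - 5)
(4) = (h + 3)*(h^2 + h - 12) = (h - 3)*(h + 3)*(h + 4)
(5) = (j + 3)*(j^2 - j - 2) = (j - 2)*(j + 3)*(j + 1)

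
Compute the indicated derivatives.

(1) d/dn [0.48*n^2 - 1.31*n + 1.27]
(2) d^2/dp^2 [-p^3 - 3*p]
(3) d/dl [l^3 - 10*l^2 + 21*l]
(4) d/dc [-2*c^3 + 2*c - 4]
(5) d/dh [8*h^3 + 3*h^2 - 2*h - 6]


(1) = 0.96*n - 1.31
(2) = -6*p
(3) = 3*l^2 - 20*l + 21
(4) = 2 - 6*c^2
(5) = 24*h^2 + 6*h - 2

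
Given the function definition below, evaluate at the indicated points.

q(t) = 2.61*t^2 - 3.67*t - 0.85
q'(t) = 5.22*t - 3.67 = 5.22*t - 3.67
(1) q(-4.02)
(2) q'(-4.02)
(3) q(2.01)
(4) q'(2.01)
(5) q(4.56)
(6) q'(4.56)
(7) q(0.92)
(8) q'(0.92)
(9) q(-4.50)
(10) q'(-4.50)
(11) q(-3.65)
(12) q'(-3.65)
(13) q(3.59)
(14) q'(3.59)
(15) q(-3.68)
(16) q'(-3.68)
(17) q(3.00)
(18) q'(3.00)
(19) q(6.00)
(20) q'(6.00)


(1) = 56.08
(2) = -24.65
(3) = 2.32
(4) = 6.82
(5) = 36.69
(6) = 20.13
(7) = -2.02
(8) = 1.13
(9) = 68.52
(10) = -27.16
(11) = 47.32
(12) = -22.72
(13) = 19.61
(14) = 15.07
(15) = 48.00
(16) = -22.88
(17) = 11.63
(18) = 11.99
(19) = 71.09
(20) = 27.65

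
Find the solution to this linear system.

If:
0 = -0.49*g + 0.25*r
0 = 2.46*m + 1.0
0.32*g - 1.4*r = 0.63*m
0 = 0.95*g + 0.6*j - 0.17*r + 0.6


Then:
g = 0.11
j = -1.11
m = -0.41
r = 0.21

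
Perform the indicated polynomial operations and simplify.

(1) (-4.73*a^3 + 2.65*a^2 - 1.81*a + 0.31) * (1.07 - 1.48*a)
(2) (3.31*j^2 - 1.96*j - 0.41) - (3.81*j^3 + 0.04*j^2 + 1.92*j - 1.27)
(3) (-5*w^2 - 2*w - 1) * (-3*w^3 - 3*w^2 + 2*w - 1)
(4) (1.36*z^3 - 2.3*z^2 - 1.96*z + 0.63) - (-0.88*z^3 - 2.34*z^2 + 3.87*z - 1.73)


(1) = 7.0004*a^4 - 8.9831*a^3 + 5.5143*a^2 - 2.3955*a + 0.3317
(2) = -3.81*j^3 + 3.27*j^2 - 3.88*j + 0.86
(3) = 15*w^5 + 21*w^4 - w^3 + 4*w^2 + 1
(4) = 2.24*z^3 + 0.04*z^2 - 5.83*z + 2.36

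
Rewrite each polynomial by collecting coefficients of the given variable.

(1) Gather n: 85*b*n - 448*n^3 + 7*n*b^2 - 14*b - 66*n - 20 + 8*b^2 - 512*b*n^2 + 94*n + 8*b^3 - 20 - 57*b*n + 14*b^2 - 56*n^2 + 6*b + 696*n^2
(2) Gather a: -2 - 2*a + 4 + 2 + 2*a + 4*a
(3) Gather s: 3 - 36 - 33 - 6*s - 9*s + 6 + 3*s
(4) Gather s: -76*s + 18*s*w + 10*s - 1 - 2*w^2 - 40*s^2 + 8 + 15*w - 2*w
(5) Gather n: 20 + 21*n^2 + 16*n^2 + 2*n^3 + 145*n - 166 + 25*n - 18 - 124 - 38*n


(1) = 8*b^3 + 22*b^2 - 8*b - 448*n^3 + n^2*(640 - 512*b) + n*(7*b^2 + 28*b + 28) - 40
(2) = 4*a + 4
(3) = -12*s - 60
(4) = -40*s^2 + s*(18*w - 66) - 2*w^2 + 13*w + 7
(5) = 2*n^3 + 37*n^2 + 132*n - 288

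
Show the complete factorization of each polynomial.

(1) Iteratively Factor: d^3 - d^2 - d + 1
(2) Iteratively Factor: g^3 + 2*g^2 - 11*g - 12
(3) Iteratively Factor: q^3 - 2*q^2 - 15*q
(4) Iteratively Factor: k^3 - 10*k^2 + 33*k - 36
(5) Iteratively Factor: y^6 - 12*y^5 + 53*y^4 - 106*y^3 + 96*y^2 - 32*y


(1) = (d + 1)*(d^2 - 2*d + 1) = (d - 1)*(d + 1)*(d - 1)
(2) = (g + 4)*(g^2 - 2*g - 3) = (g + 1)*(g + 4)*(g - 3)
(3) = (q + 3)*(q^2 - 5*q) = (q - 5)*(q + 3)*(q)
(4) = (k - 4)*(k^2 - 6*k + 9) = (k - 4)*(k - 3)*(k - 3)
(5) = (y)*(y^5 - 12*y^4 + 53*y^3 - 106*y^2 + 96*y - 32) = y*(y - 1)*(y^4 - 11*y^3 + 42*y^2 - 64*y + 32) = y*(y - 4)*(y - 1)*(y^3 - 7*y^2 + 14*y - 8) = y*(y - 4)*(y - 1)^2*(y^2 - 6*y + 8) = y*(y - 4)^2*(y - 1)^2*(y - 2)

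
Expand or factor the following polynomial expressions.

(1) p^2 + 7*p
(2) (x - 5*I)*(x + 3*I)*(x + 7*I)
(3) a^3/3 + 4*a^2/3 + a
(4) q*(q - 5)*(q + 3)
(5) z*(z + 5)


(1) = p*(p + 7)
(2) = x^3 + 5*I*x^2 + 29*x + 105*I
(3) = a*(a/3 + 1)*(a + 1)
(4) = q^3 - 2*q^2 - 15*q
(5) = z^2 + 5*z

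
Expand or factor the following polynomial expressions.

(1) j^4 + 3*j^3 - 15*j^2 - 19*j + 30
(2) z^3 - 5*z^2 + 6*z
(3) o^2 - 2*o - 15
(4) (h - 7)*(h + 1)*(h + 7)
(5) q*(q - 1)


(1) = (j - 3)*(j - 1)*(j + 2)*(j + 5)
(2) = z*(z - 3)*(z - 2)
(3) = (o - 5)*(o + 3)
(4) = h^3 + h^2 - 49*h - 49
(5) = q^2 - q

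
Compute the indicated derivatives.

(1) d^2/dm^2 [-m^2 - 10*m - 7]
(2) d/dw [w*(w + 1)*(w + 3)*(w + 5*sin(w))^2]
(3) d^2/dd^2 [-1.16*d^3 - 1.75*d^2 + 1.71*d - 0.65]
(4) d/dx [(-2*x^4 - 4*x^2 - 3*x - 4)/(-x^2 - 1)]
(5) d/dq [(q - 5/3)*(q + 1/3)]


(1) = -2
(2) = (w + 5*sin(w))*(2*w*(w + 1)*(w + 3)*(5*cos(w) + 1) + w*(w + 1)*(w + 5*sin(w)) + w*(w + 3)*(w + 5*sin(w)) + (w + 1)*(w + 3)*(w + 5*sin(w)))
(3) = -6.96*d - 3.5
(4) = (4*x^5 + 8*x^3 - 3*x^2 + 3)/(x^4 + 2*x^2 + 1)
(5) = 2*q - 4/3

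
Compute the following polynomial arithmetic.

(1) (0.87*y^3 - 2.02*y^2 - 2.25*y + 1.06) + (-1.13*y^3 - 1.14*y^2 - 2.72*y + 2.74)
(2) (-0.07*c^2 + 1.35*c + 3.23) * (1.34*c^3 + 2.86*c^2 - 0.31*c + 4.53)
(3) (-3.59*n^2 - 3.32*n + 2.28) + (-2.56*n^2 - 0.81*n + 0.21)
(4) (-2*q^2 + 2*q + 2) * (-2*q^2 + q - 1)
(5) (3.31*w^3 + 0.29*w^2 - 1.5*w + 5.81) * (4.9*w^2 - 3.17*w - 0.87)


(1) = -0.26*y^3 - 3.16*y^2 - 4.97*y + 3.8
(2) = -0.0938*c^5 + 1.6088*c^4 + 8.2109*c^3 + 8.5022*c^2 + 5.1142*c + 14.6319
(3) = -6.15*n^2 - 4.13*n + 2.49
(4) = 4*q^4 - 6*q^3 - 2
(5) = 16.219*w^5 - 9.0717*w^4 - 11.149*w^3 + 32.9717*w^2 - 17.1127*w - 5.0547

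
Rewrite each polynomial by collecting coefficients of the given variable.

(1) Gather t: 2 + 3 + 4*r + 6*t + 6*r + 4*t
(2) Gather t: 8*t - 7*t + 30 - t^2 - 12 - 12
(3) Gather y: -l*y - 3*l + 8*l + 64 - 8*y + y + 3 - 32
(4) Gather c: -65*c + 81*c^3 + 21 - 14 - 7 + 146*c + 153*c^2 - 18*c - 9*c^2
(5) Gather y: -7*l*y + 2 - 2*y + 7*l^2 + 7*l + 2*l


(1) = 10*r + 10*t + 5
(2) = -t^2 + t + 6
(3) = 5*l + y*(-l - 7) + 35
(4) = 81*c^3 + 144*c^2 + 63*c
(5) = 7*l^2 + 9*l + y*(-7*l - 2) + 2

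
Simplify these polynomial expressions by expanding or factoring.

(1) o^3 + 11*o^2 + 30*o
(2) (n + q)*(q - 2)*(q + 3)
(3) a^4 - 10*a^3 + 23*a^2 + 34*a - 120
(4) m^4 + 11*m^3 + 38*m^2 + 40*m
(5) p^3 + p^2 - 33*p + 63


(1) = o*(o + 5)*(o + 6)
(2) = n*q^2 + n*q - 6*n + q^3 + q^2 - 6*q
(3) = (a - 5)*(a - 4)*(a - 3)*(a + 2)
(4) = m*(m + 2)*(m + 4)*(m + 5)
(5) = (p - 3)^2*(p + 7)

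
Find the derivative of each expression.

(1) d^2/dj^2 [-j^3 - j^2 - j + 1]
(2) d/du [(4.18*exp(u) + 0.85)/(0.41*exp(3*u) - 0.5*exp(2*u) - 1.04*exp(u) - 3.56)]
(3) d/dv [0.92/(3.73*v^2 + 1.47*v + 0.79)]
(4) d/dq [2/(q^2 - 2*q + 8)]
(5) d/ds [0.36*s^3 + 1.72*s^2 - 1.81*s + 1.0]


(1) = -6*j - 2
(2) = (-3.4276*exp(3*u) + 1.0445*exp(2*u) + 0.85*exp(u) - 13.9968)*exp(u)/(0.1681*exp(6*u) - 0.41*exp(5*u) - 0.6028*exp(4*u) - 1.8792*exp(3*u) + 4.6416*exp(2*u) + 7.4048*exp(u) + 12.6736)
(3) = (-6.8632*v - 1.3524)/(3.73*v^2 + 1.47*v + 0.79)^2
(4) = 4*(1 - q)/(q^2 - 2*q + 8)^2
(5) = 1.08*s^2 + 3.44*s - 1.81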